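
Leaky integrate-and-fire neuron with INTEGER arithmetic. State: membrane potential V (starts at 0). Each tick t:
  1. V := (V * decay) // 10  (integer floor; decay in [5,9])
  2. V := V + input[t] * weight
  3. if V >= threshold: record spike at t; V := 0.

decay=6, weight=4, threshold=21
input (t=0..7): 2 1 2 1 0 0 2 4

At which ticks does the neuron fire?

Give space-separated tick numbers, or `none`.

Answer: 7

Derivation:
t=0: input=2 -> V=8
t=1: input=1 -> V=8
t=2: input=2 -> V=12
t=3: input=1 -> V=11
t=4: input=0 -> V=6
t=5: input=0 -> V=3
t=6: input=2 -> V=9
t=7: input=4 -> V=0 FIRE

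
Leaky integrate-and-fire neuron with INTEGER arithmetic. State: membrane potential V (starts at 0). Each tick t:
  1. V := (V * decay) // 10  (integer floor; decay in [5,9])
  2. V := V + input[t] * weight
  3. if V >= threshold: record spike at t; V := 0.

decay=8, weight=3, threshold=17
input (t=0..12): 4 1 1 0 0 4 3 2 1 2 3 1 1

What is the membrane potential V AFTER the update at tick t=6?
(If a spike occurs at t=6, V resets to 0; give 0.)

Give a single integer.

Answer: 9

Derivation:
t=0: input=4 -> V=12
t=1: input=1 -> V=12
t=2: input=1 -> V=12
t=3: input=0 -> V=9
t=4: input=0 -> V=7
t=5: input=4 -> V=0 FIRE
t=6: input=3 -> V=9
t=7: input=2 -> V=13
t=8: input=1 -> V=13
t=9: input=2 -> V=16
t=10: input=3 -> V=0 FIRE
t=11: input=1 -> V=3
t=12: input=1 -> V=5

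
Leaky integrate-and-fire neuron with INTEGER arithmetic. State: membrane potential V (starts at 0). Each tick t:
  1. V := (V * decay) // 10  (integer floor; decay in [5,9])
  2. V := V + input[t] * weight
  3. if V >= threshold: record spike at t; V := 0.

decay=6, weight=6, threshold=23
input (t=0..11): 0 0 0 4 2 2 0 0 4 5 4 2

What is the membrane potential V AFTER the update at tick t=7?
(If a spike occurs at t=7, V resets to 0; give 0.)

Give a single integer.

t=0: input=0 -> V=0
t=1: input=0 -> V=0
t=2: input=0 -> V=0
t=3: input=4 -> V=0 FIRE
t=4: input=2 -> V=12
t=5: input=2 -> V=19
t=6: input=0 -> V=11
t=7: input=0 -> V=6
t=8: input=4 -> V=0 FIRE
t=9: input=5 -> V=0 FIRE
t=10: input=4 -> V=0 FIRE
t=11: input=2 -> V=12

Answer: 6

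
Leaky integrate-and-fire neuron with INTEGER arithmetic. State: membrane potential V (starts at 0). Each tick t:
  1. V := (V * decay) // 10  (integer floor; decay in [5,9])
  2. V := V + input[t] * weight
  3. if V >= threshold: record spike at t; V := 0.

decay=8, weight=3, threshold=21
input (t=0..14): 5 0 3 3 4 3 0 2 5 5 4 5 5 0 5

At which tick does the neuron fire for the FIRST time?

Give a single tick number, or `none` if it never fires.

Answer: 3

Derivation:
t=0: input=5 -> V=15
t=1: input=0 -> V=12
t=2: input=3 -> V=18
t=3: input=3 -> V=0 FIRE
t=4: input=4 -> V=12
t=5: input=3 -> V=18
t=6: input=0 -> V=14
t=7: input=2 -> V=17
t=8: input=5 -> V=0 FIRE
t=9: input=5 -> V=15
t=10: input=4 -> V=0 FIRE
t=11: input=5 -> V=15
t=12: input=5 -> V=0 FIRE
t=13: input=0 -> V=0
t=14: input=5 -> V=15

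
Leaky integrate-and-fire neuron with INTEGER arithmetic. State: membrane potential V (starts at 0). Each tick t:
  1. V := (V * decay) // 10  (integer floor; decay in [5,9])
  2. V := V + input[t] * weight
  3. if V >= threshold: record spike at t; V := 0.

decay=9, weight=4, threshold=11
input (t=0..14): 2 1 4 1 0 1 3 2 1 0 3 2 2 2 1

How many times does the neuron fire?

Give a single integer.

t=0: input=2 -> V=8
t=1: input=1 -> V=0 FIRE
t=2: input=4 -> V=0 FIRE
t=3: input=1 -> V=4
t=4: input=0 -> V=3
t=5: input=1 -> V=6
t=6: input=3 -> V=0 FIRE
t=7: input=2 -> V=8
t=8: input=1 -> V=0 FIRE
t=9: input=0 -> V=0
t=10: input=3 -> V=0 FIRE
t=11: input=2 -> V=8
t=12: input=2 -> V=0 FIRE
t=13: input=2 -> V=8
t=14: input=1 -> V=0 FIRE

Answer: 7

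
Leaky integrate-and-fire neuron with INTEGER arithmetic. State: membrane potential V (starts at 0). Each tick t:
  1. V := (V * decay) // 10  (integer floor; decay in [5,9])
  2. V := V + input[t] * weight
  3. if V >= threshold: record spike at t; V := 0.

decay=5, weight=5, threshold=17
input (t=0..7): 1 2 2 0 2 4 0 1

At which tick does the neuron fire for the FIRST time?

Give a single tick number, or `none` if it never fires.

Answer: 5

Derivation:
t=0: input=1 -> V=5
t=1: input=2 -> V=12
t=2: input=2 -> V=16
t=3: input=0 -> V=8
t=4: input=2 -> V=14
t=5: input=4 -> V=0 FIRE
t=6: input=0 -> V=0
t=7: input=1 -> V=5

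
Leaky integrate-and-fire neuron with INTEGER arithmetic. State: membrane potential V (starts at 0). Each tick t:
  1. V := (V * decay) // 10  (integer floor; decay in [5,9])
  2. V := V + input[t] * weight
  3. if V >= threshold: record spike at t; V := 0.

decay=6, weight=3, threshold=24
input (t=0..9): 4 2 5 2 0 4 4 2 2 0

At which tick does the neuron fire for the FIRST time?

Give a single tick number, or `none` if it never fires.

Answer: none

Derivation:
t=0: input=4 -> V=12
t=1: input=2 -> V=13
t=2: input=5 -> V=22
t=3: input=2 -> V=19
t=4: input=0 -> V=11
t=5: input=4 -> V=18
t=6: input=4 -> V=22
t=7: input=2 -> V=19
t=8: input=2 -> V=17
t=9: input=0 -> V=10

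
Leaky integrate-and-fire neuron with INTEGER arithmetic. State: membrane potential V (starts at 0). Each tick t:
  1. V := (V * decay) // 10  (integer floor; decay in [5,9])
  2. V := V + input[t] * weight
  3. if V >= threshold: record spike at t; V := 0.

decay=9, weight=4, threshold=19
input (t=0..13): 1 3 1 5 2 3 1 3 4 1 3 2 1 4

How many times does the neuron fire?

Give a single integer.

Answer: 5

Derivation:
t=0: input=1 -> V=4
t=1: input=3 -> V=15
t=2: input=1 -> V=17
t=3: input=5 -> V=0 FIRE
t=4: input=2 -> V=8
t=5: input=3 -> V=0 FIRE
t=6: input=1 -> V=4
t=7: input=3 -> V=15
t=8: input=4 -> V=0 FIRE
t=9: input=1 -> V=4
t=10: input=3 -> V=15
t=11: input=2 -> V=0 FIRE
t=12: input=1 -> V=4
t=13: input=4 -> V=0 FIRE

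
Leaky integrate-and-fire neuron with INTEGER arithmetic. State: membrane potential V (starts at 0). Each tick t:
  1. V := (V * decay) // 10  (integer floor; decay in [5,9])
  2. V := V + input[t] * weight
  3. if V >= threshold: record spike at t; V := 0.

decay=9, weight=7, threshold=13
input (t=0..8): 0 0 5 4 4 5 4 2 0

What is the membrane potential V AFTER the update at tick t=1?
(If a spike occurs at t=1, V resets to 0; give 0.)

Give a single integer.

t=0: input=0 -> V=0
t=1: input=0 -> V=0
t=2: input=5 -> V=0 FIRE
t=3: input=4 -> V=0 FIRE
t=4: input=4 -> V=0 FIRE
t=5: input=5 -> V=0 FIRE
t=6: input=4 -> V=0 FIRE
t=7: input=2 -> V=0 FIRE
t=8: input=0 -> V=0

Answer: 0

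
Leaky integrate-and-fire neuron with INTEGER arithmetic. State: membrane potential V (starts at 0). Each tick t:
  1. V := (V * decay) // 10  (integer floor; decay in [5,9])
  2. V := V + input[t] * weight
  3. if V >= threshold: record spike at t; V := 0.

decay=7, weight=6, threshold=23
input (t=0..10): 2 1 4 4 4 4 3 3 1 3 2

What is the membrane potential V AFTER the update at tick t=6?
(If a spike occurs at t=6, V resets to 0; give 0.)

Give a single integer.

t=0: input=2 -> V=12
t=1: input=1 -> V=14
t=2: input=4 -> V=0 FIRE
t=3: input=4 -> V=0 FIRE
t=4: input=4 -> V=0 FIRE
t=5: input=4 -> V=0 FIRE
t=6: input=3 -> V=18
t=7: input=3 -> V=0 FIRE
t=8: input=1 -> V=6
t=9: input=3 -> V=22
t=10: input=2 -> V=0 FIRE

Answer: 18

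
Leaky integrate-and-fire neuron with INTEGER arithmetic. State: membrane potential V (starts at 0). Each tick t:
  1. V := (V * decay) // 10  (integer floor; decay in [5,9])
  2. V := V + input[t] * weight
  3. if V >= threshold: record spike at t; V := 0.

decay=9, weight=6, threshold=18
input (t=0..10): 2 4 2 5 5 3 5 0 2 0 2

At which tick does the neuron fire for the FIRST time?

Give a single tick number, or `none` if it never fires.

Answer: 1

Derivation:
t=0: input=2 -> V=12
t=1: input=4 -> V=0 FIRE
t=2: input=2 -> V=12
t=3: input=5 -> V=0 FIRE
t=4: input=5 -> V=0 FIRE
t=5: input=3 -> V=0 FIRE
t=6: input=5 -> V=0 FIRE
t=7: input=0 -> V=0
t=8: input=2 -> V=12
t=9: input=0 -> V=10
t=10: input=2 -> V=0 FIRE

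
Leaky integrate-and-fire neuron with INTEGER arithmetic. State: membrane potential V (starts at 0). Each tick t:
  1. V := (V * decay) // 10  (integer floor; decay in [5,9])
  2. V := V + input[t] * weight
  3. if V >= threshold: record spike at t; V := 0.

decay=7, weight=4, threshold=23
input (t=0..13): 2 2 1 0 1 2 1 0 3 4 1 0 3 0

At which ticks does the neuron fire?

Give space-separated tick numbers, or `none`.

t=0: input=2 -> V=8
t=1: input=2 -> V=13
t=2: input=1 -> V=13
t=3: input=0 -> V=9
t=4: input=1 -> V=10
t=5: input=2 -> V=15
t=6: input=1 -> V=14
t=7: input=0 -> V=9
t=8: input=3 -> V=18
t=9: input=4 -> V=0 FIRE
t=10: input=1 -> V=4
t=11: input=0 -> V=2
t=12: input=3 -> V=13
t=13: input=0 -> V=9

Answer: 9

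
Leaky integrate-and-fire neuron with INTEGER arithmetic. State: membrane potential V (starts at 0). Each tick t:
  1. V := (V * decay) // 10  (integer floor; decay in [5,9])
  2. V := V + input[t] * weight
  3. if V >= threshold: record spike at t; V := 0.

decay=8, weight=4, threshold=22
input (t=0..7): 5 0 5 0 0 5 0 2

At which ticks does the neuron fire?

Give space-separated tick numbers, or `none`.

Answer: 2

Derivation:
t=0: input=5 -> V=20
t=1: input=0 -> V=16
t=2: input=5 -> V=0 FIRE
t=3: input=0 -> V=0
t=4: input=0 -> V=0
t=5: input=5 -> V=20
t=6: input=0 -> V=16
t=7: input=2 -> V=20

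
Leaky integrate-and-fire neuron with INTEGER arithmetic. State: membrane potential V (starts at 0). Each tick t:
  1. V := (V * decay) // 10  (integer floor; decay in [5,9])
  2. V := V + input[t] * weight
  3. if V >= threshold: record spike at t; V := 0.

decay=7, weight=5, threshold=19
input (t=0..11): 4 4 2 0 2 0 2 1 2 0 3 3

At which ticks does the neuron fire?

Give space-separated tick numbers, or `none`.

t=0: input=4 -> V=0 FIRE
t=1: input=4 -> V=0 FIRE
t=2: input=2 -> V=10
t=3: input=0 -> V=7
t=4: input=2 -> V=14
t=5: input=0 -> V=9
t=6: input=2 -> V=16
t=7: input=1 -> V=16
t=8: input=2 -> V=0 FIRE
t=9: input=0 -> V=0
t=10: input=3 -> V=15
t=11: input=3 -> V=0 FIRE

Answer: 0 1 8 11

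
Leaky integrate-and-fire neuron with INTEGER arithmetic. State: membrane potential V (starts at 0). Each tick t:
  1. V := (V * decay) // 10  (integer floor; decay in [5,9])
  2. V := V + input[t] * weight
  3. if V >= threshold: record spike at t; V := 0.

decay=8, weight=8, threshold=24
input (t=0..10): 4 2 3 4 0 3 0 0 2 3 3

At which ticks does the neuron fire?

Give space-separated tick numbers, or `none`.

t=0: input=4 -> V=0 FIRE
t=1: input=2 -> V=16
t=2: input=3 -> V=0 FIRE
t=3: input=4 -> V=0 FIRE
t=4: input=0 -> V=0
t=5: input=3 -> V=0 FIRE
t=6: input=0 -> V=0
t=7: input=0 -> V=0
t=8: input=2 -> V=16
t=9: input=3 -> V=0 FIRE
t=10: input=3 -> V=0 FIRE

Answer: 0 2 3 5 9 10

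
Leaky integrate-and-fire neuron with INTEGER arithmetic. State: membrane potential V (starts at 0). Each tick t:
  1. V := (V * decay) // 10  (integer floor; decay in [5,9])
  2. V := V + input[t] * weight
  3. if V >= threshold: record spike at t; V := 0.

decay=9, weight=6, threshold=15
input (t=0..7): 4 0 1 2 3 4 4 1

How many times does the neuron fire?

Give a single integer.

t=0: input=4 -> V=0 FIRE
t=1: input=0 -> V=0
t=2: input=1 -> V=6
t=3: input=2 -> V=0 FIRE
t=4: input=3 -> V=0 FIRE
t=5: input=4 -> V=0 FIRE
t=6: input=4 -> V=0 FIRE
t=7: input=1 -> V=6

Answer: 5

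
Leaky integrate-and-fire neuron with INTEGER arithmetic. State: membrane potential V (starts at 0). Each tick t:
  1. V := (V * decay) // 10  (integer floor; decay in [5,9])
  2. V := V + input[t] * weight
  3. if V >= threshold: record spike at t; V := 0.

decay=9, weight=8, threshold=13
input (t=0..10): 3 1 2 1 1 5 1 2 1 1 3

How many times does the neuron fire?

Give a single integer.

Answer: 7

Derivation:
t=0: input=3 -> V=0 FIRE
t=1: input=1 -> V=8
t=2: input=2 -> V=0 FIRE
t=3: input=1 -> V=8
t=4: input=1 -> V=0 FIRE
t=5: input=5 -> V=0 FIRE
t=6: input=1 -> V=8
t=7: input=2 -> V=0 FIRE
t=8: input=1 -> V=8
t=9: input=1 -> V=0 FIRE
t=10: input=3 -> V=0 FIRE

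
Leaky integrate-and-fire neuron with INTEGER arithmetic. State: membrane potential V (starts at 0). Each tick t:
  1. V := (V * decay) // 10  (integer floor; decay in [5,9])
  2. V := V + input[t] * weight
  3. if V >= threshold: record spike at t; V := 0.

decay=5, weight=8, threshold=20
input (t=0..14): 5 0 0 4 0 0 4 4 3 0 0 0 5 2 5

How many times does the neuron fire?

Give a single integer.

t=0: input=5 -> V=0 FIRE
t=1: input=0 -> V=0
t=2: input=0 -> V=0
t=3: input=4 -> V=0 FIRE
t=4: input=0 -> V=0
t=5: input=0 -> V=0
t=6: input=4 -> V=0 FIRE
t=7: input=4 -> V=0 FIRE
t=8: input=3 -> V=0 FIRE
t=9: input=0 -> V=0
t=10: input=0 -> V=0
t=11: input=0 -> V=0
t=12: input=5 -> V=0 FIRE
t=13: input=2 -> V=16
t=14: input=5 -> V=0 FIRE

Answer: 7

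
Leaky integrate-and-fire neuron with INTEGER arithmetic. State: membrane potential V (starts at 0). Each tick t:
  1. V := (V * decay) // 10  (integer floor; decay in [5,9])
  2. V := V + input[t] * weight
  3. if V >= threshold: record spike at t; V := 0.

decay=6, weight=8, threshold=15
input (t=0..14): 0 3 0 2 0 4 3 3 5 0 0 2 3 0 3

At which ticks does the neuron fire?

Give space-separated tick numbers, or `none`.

Answer: 1 3 5 6 7 8 11 12 14

Derivation:
t=0: input=0 -> V=0
t=1: input=3 -> V=0 FIRE
t=2: input=0 -> V=0
t=3: input=2 -> V=0 FIRE
t=4: input=0 -> V=0
t=5: input=4 -> V=0 FIRE
t=6: input=3 -> V=0 FIRE
t=7: input=3 -> V=0 FIRE
t=8: input=5 -> V=0 FIRE
t=9: input=0 -> V=0
t=10: input=0 -> V=0
t=11: input=2 -> V=0 FIRE
t=12: input=3 -> V=0 FIRE
t=13: input=0 -> V=0
t=14: input=3 -> V=0 FIRE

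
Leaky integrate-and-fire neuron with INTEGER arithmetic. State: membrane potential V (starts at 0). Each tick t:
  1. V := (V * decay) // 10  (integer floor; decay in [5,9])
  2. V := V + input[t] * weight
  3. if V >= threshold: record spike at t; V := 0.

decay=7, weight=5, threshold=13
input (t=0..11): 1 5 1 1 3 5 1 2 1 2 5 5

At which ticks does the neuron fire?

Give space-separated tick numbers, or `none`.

Answer: 1 4 5 7 9 10 11

Derivation:
t=0: input=1 -> V=5
t=1: input=5 -> V=0 FIRE
t=2: input=1 -> V=5
t=3: input=1 -> V=8
t=4: input=3 -> V=0 FIRE
t=5: input=5 -> V=0 FIRE
t=6: input=1 -> V=5
t=7: input=2 -> V=0 FIRE
t=8: input=1 -> V=5
t=9: input=2 -> V=0 FIRE
t=10: input=5 -> V=0 FIRE
t=11: input=5 -> V=0 FIRE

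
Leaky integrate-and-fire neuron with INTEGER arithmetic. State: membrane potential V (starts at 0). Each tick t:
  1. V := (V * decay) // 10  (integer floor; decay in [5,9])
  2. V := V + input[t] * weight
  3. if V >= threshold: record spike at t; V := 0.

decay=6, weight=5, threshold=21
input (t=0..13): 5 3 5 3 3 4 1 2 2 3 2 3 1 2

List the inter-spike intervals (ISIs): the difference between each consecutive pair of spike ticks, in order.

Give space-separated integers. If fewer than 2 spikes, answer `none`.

t=0: input=5 -> V=0 FIRE
t=1: input=3 -> V=15
t=2: input=5 -> V=0 FIRE
t=3: input=3 -> V=15
t=4: input=3 -> V=0 FIRE
t=5: input=4 -> V=20
t=6: input=1 -> V=17
t=7: input=2 -> V=20
t=8: input=2 -> V=0 FIRE
t=9: input=3 -> V=15
t=10: input=2 -> V=19
t=11: input=3 -> V=0 FIRE
t=12: input=1 -> V=5
t=13: input=2 -> V=13

Answer: 2 2 4 3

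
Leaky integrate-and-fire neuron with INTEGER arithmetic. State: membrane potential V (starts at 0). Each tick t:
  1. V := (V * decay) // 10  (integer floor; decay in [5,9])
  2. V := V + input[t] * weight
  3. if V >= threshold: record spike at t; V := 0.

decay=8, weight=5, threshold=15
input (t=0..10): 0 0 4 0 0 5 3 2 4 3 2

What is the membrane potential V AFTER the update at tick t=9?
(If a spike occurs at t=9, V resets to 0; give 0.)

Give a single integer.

Answer: 0

Derivation:
t=0: input=0 -> V=0
t=1: input=0 -> V=0
t=2: input=4 -> V=0 FIRE
t=3: input=0 -> V=0
t=4: input=0 -> V=0
t=5: input=5 -> V=0 FIRE
t=6: input=3 -> V=0 FIRE
t=7: input=2 -> V=10
t=8: input=4 -> V=0 FIRE
t=9: input=3 -> V=0 FIRE
t=10: input=2 -> V=10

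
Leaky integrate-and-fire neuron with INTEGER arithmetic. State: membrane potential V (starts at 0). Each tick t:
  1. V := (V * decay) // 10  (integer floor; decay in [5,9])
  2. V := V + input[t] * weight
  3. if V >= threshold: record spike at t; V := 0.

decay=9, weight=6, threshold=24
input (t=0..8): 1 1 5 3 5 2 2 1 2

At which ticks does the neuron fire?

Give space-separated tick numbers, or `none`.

Answer: 2 4 7

Derivation:
t=0: input=1 -> V=6
t=1: input=1 -> V=11
t=2: input=5 -> V=0 FIRE
t=3: input=3 -> V=18
t=4: input=5 -> V=0 FIRE
t=5: input=2 -> V=12
t=6: input=2 -> V=22
t=7: input=1 -> V=0 FIRE
t=8: input=2 -> V=12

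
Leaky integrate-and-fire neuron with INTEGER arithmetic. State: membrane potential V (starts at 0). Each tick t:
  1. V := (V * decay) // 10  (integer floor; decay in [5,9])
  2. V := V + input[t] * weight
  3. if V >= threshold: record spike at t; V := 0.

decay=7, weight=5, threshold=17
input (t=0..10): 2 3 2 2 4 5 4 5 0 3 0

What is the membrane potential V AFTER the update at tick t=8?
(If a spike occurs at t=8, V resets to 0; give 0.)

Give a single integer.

Answer: 0

Derivation:
t=0: input=2 -> V=10
t=1: input=3 -> V=0 FIRE
t=2: input=2 -> V=10
t=3: input=2 -> V=0 FIRE
t=4: input=4 -> V=0 FIRE
t=5: input=5 -> V=0 FIRE
t=6: input=4 -> V=0 FIRE
t=7: input=5 -> V=0 FIRE
t=8: input=0 -> V=0
t=9: input=3 -> V=15
t=10: input=0 -> V=10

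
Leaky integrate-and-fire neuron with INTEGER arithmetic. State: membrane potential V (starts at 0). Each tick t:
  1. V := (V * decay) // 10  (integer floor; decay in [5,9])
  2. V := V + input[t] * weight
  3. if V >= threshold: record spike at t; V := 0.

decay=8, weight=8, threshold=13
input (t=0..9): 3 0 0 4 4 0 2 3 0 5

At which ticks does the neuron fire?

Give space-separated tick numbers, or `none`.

t=0: input=3 -> V=0 FIRE
t=1: input=0 -> V=0
t=2: input=0 -> V=0
t=3: input=4 -> V=0 FIRE
t=4: input=4 -> V=0 FIRE
t=5: input=0 -> V=0
t=6: input=2 -> V=0 FIRE
t=7: input=3 -> V=0 FIRE
t=8: input=0 -> V=0
t=9: input=5 -> V=0 FIRE

Answer: 0 3 4 6 7 9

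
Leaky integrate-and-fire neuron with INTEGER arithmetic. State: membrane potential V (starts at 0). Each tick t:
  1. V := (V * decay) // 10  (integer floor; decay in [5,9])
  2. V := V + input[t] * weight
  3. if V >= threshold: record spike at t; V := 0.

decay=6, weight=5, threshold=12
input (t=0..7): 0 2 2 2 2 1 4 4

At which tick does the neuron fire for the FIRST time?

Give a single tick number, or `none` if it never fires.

Answer: 2

Derivation:
t=0: input=0 -> V=0
t=1: input=2 -> V=10
t=2: input=2 -> V=0 FIRE
t=3: input=2 -> V=10
t=4: input=2 -> V=0 FIRE
t=5: input=1 -> V=5
t=6: input=4 -> V=0 FIRE
t=7: input=4 -> V=0 FIRE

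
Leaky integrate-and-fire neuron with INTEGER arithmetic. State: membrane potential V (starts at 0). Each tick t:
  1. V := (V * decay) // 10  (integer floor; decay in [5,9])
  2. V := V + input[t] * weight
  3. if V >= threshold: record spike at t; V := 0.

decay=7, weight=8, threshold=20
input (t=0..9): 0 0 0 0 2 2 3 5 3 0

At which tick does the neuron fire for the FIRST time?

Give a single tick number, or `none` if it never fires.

t=0: input=0 -> V=0
t=1: input=0 -> V=0
t=2: input=0 -> V=0
t=3: input=0 -> V=0
t=4: input=2 -> V=16
t=5: input=2 -> V=0 FIRE
t=6: input=3 -> V=0 FIRE
t=7: input=5 -> V=0 FIRE
t=8: input=3 -> V=0 FIRE
t=9: input=0 -> V=0

Answer: 5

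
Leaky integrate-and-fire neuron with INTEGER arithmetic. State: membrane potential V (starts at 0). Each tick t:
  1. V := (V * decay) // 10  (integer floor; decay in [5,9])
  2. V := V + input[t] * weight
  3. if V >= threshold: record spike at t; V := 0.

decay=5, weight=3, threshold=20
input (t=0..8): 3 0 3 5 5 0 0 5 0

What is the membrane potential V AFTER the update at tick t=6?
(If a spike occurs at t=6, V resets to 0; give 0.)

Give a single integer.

Answer: 3

Derivation:
t=0: input=3 -> V=9
t=1: input=0 -> V=4
t=2: input=3 -> V=11
t=3: input=5 -> V=0 FIRE
t=4: input=5 -> V=15
t=5: input=0 -> V=7
t=6: input=0 -> V=3
t=7: input=5 -> V=16
t=8: input=0 -> V=8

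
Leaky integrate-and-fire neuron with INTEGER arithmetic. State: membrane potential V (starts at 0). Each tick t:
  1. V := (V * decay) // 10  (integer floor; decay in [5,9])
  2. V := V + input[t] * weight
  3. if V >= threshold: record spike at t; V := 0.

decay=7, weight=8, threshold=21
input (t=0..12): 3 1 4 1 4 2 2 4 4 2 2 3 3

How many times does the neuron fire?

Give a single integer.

Answer: 9

Derivation:
t=0: input=3 -> V=0 FIRE
t=1: input=1 -> V=8
t=2: input=4 -> V=0 FIRE
t=3: input=1 -> V=8
t=4: input=4 -> V=0 FIRE
t=5: input=2 -> V=16
t=6: input=2 -> V=0 FIRE
t=7: input=4 -> V=0 FIRE
t=8: input=4 -> V=0 FIRE
t=9: input=2 -> V=16
t=10: input=2 -> V=0 FIRE
t=11: input=3 -> V=0 FIRE
t=12: input=3 -> V=0 FIRE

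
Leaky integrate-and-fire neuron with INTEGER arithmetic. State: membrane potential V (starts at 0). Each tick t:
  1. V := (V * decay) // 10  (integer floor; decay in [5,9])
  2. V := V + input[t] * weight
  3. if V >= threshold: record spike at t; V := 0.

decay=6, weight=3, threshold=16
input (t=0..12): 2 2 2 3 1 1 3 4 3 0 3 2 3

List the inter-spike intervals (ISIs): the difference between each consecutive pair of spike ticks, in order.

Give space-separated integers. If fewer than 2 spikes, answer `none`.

t=0: input=2 -> V=6
t=1: input=2 -> V=9
t=2: input=2 -> V=11
t=3: input=3 -> V=15
t=4: input=1 -> V=12
t=5: input=1 -> V=10
t=6: input=3 -> V=15
t=7: input=4 -> V=0 FIRE
t=8: input=3 -> V=9
t=9: input=0 -> V=5
t=10: input=3 -> V=12
t=11: input=2 -> V=13
t=12: input=3 -> V=0 FIRE

Answer: 5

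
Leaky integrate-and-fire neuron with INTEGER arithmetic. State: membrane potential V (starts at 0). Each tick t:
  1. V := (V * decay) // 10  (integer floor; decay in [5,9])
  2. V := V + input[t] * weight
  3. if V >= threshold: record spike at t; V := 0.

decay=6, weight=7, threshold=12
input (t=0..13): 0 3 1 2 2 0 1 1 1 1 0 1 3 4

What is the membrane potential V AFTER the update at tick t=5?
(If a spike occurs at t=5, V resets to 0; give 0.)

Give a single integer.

t=0: input=0 -> V=0
t=1: input=3 -> V=0 FIRE
t=2: input=1 -> V=7
t=3: input=2 -> V=0 FIRE
t=4: input=2 -> V=0 FIRE
t=5: input=0 -> V=0
t=6: input=1 -> V=7
t=7: input=1 -> V=11
t=8: input=1 -> V=0 FIRE
t=9: input=1 -> V=7
t=10: input=0 -> V=4
t=11: input=1 -> V=9
t=12: input=3 -> V=0 FIRE
t=13: input=4 -> V=0 FIRE

Answer: 0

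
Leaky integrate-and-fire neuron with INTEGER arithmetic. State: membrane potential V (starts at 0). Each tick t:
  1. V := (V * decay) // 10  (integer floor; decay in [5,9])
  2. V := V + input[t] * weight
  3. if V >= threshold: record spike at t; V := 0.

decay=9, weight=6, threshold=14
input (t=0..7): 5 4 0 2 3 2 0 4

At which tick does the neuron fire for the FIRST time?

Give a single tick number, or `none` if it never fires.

Answer: 0

Derivation:
t=0: input=5 -> V=0 FIRE
t=1: input=4 -> V=0 FIRE
t=2: input=0 -> V=0
t=3: input=2 -> V=12
t=4: input=3 -> V=0 FIRE
t=5: input=2 -> V=12
t=6: input=0 -> V=10
t=7: input=4 -> V=0 FIRE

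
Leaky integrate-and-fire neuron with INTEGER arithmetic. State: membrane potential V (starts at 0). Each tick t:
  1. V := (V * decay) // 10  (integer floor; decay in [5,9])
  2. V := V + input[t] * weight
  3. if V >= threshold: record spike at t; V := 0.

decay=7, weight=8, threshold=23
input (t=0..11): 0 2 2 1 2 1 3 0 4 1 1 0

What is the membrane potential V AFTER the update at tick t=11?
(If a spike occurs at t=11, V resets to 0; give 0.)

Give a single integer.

t=0: input=0 -> V=0
t=1: input=2 -> V=16
t=2: input=2 -> V=0 FIRE
t=3: input=1 -> V=8
t=4: input=2 -> V=21
t=5: input=1 -> V=22
t=6: input=3 -> V=0 FIRE
t=7: input=0 -> V=0
t=8: input=4 -> V=0 FIRE
t=9: input=1 -> V=8
t=10: input=1 -> V=13
t=11: input=0 -> V=9

Answer: 9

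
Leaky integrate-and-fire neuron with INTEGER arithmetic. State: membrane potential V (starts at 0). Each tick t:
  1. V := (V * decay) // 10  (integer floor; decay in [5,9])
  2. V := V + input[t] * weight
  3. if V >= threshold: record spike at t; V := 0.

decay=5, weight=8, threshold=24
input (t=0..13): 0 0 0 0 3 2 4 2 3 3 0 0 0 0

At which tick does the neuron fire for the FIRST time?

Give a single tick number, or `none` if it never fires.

Answer: 4

Derivation:
t=0: input=0 -> V=0
t=1: input=0 -> V=0
t=2: input=0 -> V=0
t=3: input=0 -> V=0
t=4: input=3 -> V=0 FIRE
t=5: input=2 -> V=16
t=6: input=4 -> V=0 FIRE
t=7: input=2 -> V=16
t=8: input=3 -> V=0 FIRE
t=9: input=3 -> V=0 FIRE
t=10: input=0 -> V=0
t=11: input=0 -> V=0
t=12: input=0 -> V=0
t=13: input=0 -> V=0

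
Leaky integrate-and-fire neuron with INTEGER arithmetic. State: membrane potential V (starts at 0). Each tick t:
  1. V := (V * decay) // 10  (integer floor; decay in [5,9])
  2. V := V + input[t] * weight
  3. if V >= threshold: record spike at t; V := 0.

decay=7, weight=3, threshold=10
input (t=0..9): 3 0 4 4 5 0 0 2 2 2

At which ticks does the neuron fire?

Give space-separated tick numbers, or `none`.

t=0: input=3 -> V=9
t=1: input=0 -> V=6
t=2: input=4 -> V=0 FIRE
t=3: input=4 -> V=0 FIRE
t=4: input=5 -> V=0 FIRE
t=5: input=0 -> V=0
t=6: input=0 -> V=0
t=7: input=2 -> V=6
t=8: input=2 -> V=0 FIRE
t=9: input=2 -> V=6

Answer: 2 3 4 8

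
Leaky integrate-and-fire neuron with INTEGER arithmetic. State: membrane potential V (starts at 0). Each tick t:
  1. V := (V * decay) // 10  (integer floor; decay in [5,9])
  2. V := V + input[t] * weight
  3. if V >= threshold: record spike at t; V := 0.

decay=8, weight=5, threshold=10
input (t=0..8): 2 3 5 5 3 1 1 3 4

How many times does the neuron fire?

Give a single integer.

t=0: input=2 -> V=0 FIRE
t=1: input=3 -> V=0 FIRE
t=2: input=5 -> V=0 FIRE
t=3: input=5 -> V=0 FIRE
t=4: input=3 -> V=0 FIRE
t=5: input=1 -> V=5
t=6: input=1 -> V=9
t=7: input=3 -> V=0 FIRE
t=8: input=4 -> V=0 FIRE

Answer: 7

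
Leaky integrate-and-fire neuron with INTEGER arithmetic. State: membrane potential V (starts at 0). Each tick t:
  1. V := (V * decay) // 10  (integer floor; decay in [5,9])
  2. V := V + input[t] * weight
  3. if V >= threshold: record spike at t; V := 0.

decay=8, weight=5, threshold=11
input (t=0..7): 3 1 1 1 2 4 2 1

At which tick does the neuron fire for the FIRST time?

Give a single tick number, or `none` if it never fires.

Answer: 0

Derivation:
t=0: input=3 -> V=0 FIRE
t=1: input=1 -> V=5
t=2: input=1 -> V=9
t=3: input=1 -> V=0 FIRE
t=4: input=2 -> V=10
t=5: input=4 -> V=0 FIRE
t=6: input=2 -> V=10
t=7: input=1 -> V=0 FIRE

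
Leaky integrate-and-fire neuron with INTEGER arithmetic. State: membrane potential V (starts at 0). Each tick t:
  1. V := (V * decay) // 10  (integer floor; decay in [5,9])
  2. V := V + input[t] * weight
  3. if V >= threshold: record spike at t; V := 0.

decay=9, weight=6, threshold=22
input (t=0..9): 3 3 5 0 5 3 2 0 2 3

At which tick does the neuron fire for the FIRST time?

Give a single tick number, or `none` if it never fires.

t=0: input=3 -> V=18
t=1: input=3 -> V=0 FIRE
t=2: input=5 -> V=0 FIRE
t=3: input=0 -> V=0
t=4: input=5 -> V=0 FIRE
t=5: input=3 -> V=18
t=6: input=2 -> V=0 FIRE
t=7: input=0 -> V=0
t=8: input=2 -> V=12
t=9: input=3 -> V=0 FIRE

Answer: 1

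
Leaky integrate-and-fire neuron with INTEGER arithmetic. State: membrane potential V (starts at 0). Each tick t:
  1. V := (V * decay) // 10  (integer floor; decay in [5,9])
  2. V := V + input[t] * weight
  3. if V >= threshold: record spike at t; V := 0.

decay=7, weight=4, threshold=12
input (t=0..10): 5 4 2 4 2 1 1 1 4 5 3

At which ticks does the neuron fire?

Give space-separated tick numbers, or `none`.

t=0: input=5 -> V=0 FIRE
t=1: input=4 -> V=0 FIRE
t=2: input=2 -> V=8
t=3: input=4 -> V=0 FIRE
t=4: input=2 -> V=8
t=5: input=1 -> V=9
t=6: input=1 -> V=10
t=7: input=1 -> V=11
t=8: input=4 -> V=0 FIRE
t=9: input=5 -> V=0 FIRE
t=10: input=3 -> V=0 FIRE

Answer: 0 1 3 8 9 10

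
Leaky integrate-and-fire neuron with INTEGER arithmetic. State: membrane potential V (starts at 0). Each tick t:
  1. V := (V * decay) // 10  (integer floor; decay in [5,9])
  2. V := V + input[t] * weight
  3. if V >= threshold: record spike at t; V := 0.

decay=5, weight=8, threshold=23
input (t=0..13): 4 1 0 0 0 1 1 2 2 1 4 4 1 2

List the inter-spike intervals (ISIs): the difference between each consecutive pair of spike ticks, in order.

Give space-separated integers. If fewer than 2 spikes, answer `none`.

t=0: input=4 -> V=0 FIRE
t=1: input=1 -> V=8
t=2: input=0 -> V=4
t=3: input=0 -> V=2
t=4: input=0 -> V=1
t=5: input=1 -> V=8
t=6: input=1 -> V=12
t=7: input=2 -> V=22
t=8: input=2 -> V=0 FIRE
t=9: input=1 -> V=8
t=10: input=4 -> V=0 FIRE
t=11: input=4 -> V=0 FIRE
t=12: input=1 -> V=8
t=13: input=2 -> V=20

Answer: 8 2 1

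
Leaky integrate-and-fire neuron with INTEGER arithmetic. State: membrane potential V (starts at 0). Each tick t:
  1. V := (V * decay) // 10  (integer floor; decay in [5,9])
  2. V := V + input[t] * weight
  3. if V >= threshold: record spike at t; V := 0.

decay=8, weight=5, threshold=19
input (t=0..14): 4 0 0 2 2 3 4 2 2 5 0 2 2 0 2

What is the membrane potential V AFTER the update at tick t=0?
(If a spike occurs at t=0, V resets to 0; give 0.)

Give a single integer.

t=0: input=4 -> V=0 FIRE
t=1: input=0 -> V=0
t=2: input=0 -> V=0
t=3: input=2 -> V=10
t=4: input=2 -> V=18
t=5: input=3 -> V=0 FIRE
t=6: input=4 -> V=0 FIRE
t=7: input=2 -> V=10
t=8: input=2 -> V=18
t=9: input=5 -> V=0 FIRE
t=10: input=0 -> V=0
t=11: input=2 -> V=10
t=12: input=2 -> V=18
t=13: input=0 -> V=14
t=14: input=2 -> V=0 FIRE

Answer: 0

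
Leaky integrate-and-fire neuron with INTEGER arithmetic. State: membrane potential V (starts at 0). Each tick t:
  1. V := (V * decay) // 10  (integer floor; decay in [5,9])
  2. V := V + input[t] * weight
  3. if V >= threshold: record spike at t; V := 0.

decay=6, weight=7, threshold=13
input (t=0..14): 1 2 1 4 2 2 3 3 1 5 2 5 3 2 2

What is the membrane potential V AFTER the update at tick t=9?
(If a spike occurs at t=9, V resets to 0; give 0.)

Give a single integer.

Answer: 0

Derivation:
t=0: input=1 -> V=7
t=1: input=2 -> V=0 FIRE
t=2: input=1 -> V=7
t=3: input=4 -> V=0 FIRE
t=4: input=2 -> V=0 FIRE
t=5: input=2 -> V=0 FIRE
t=6: input=3 -> V=0 FIRE
t=7: input=3 -> V=0 FIRE
t=8: input=1 -> V=7
t=9: input=5 -> V=0 FIRE
t=10: input=2 -> V=0 FIRE
t=11: input=5 -> V=0 FIRE
t=12: input=3 -> V=0 FIRE
t=13: input=2 -> V=0 FIRE
t=14: input=2 -> V=0 FIRE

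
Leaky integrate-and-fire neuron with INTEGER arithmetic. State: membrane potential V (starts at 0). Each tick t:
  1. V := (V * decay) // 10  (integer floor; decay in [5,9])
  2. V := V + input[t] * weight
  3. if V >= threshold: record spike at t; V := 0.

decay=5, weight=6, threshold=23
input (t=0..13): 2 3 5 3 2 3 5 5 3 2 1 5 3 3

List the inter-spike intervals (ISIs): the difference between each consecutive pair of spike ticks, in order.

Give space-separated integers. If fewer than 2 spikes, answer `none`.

t=0: input=2 -> V=12
t=1: input=3 -> V=0 FIRE
t=2: input=5 -> V=0 FIRE
t=3: input=3 -> V=18
t=4: input=2 -> V=21
t=5: input=3 -> V=0 FIRE
t=6: input=5 -> V=0 FIRE
t=7: input=5 -> V=0 FIRE
t=8: input=3 -> V=18
t=9: input=2 -> V=21
t=10: input=1 -> V=16
t=11: input=5 -> V=0 FIRE
t=12: input=3 -> V=18
t=13: input=3 -> V=0 FIRE

Answer: 1 3 1 1 4 2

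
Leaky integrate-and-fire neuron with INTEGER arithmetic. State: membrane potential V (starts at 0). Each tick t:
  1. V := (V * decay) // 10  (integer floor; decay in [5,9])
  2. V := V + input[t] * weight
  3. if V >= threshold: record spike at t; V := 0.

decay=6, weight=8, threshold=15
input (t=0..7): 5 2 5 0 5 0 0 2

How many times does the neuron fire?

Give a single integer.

t=0: input=5 -> V=0 FIRE
t=1: input=2 -> V=0 FIRE
t=2: input=5 -> V=0 FIRE
t=3: input=0 -> V=0
t=4: input=5 -> V=0 FIRE
t=5: input=0 -> V=0
t=6: input=0 -> V=0
t=7: input=2 -> V=0 FIRE

Answer: 5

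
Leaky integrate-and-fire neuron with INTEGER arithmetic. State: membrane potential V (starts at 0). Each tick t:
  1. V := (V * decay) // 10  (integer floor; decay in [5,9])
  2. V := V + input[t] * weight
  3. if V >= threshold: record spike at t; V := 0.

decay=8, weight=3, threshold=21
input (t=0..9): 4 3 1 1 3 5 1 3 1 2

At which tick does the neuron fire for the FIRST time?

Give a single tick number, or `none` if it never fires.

t=0: input=4 -> V=12
t=1: input=3 -> V=18
t=2: input=1 -> V=17
t=3: input=1 -> V=16
t=4: input=3 -> V=0 FIRE
t=5: input=5 -> V=15
t=6: input=1 -> V=15
t=7: input=3 -> V=0 FIRE
t=8: input=1 -> V=3
t=9: input=2 -> V=8

Answer: 4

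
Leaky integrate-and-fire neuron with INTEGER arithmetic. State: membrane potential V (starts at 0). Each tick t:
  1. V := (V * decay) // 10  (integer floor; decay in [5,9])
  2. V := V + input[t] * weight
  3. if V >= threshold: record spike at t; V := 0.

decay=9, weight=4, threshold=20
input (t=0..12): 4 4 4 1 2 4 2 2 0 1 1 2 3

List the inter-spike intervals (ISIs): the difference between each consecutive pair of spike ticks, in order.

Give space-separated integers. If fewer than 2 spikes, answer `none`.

t=0: input=4 -> V=16
t=1: input=4 -> V=0 FIRE
t=2: input=4 -> V=16
t=3: input=1 -> V=18
t=4: input=2 -> V=0 FIRE
t=5: input=4 -> V=16
t=6: input=2 -> V=0 FIRE
t=7: input=2 -> V=8
t=8: input=0 -> V=7
t=9: input=1 -> V=10
t=10: input=1 -> V=13
t=11: input=2 -> V=19
t=12: input=3 -> V=0 FIRE

Answer: 3 2 6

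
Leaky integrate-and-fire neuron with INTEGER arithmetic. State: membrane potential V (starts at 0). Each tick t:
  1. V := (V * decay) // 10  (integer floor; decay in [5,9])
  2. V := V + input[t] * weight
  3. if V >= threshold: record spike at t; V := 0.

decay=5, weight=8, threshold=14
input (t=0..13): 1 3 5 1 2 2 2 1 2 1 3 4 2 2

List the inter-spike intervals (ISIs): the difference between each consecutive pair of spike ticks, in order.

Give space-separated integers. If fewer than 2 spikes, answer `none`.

t=0: input=1 -> V=8
t=1: input=3 -> V=0 FIRE
t=2: input=5 -> V=0 FIRE
t=3: input=1 -> V=8
t=4: input=2 -> V=0 FIRE
t=5: input=2 -> V=0 FIRE
t=6: input=2 -> V=0 FIRE
t=7: input=1 -> V=8
t=8: input=2 -> V=0 FIRE
t=9: input=1 -> V=8
t=10: input=3 -> V=0 FIRE
t=11: input=4 -> V=0 FIRE
t=12: input=2 -> V=0 FIRE
t=13: input=2 -> V=0 FIRE

Answer: 1 2 1 1 2 2 1 1 1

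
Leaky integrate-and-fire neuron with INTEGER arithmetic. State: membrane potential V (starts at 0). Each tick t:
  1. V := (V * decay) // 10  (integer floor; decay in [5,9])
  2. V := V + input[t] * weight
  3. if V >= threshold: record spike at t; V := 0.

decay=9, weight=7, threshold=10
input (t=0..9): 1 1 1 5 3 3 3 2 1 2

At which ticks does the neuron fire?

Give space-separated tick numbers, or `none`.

Answer: 1 3 4 5 6 7 9

Derivation:
t=0: input=1 -> V=7
t=1: input=1 -> V=0 FIRE
t=2: input=1 -> V=7
t=3: input=5 -> V=0 FIRE
t=4: input=3 -> V=0 FIRE
t=5: input=3 -> V=0 FIRE
t=6: input=3 -> V=0 FIRE
t=7: input=2 -> V=0 FIRE
t=8: input=1 -> V=7
t=9: input=2 -> V=0 FIRE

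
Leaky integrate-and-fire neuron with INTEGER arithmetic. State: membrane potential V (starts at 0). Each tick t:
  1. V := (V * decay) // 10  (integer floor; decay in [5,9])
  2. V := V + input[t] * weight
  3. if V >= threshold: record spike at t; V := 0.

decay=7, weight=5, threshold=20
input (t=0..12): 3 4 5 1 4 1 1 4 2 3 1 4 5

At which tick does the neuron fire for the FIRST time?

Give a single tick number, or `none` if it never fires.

Answer: 1

Derivation:
t=0: input=3 -> V=15
t=1: input=4 -> V=0 FIRE
t=2: input=5 -> V=0 FIRE
t=3: input=1 -> V=5
t=4: input=4 -> V=0 FIRE
t=5: input=1 -> V=5
t=6: input=1 -> V=8
t=7: input=4 -> V=0 FIRE
t=8: input=2 -> V=10
t=9: input=3 -> V=0 FIRE
t=10: input=1 -> V=5
t=11: input=4 -> V=0 FIRE
t=12: input=5 -> V=0 FIRE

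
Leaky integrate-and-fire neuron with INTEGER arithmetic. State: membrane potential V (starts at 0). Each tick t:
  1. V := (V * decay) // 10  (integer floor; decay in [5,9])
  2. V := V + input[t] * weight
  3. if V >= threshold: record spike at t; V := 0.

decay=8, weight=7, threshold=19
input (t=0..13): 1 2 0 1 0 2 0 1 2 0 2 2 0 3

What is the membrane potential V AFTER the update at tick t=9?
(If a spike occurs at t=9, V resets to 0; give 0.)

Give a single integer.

Answer: 0

Derivation:
t=0: input=1 -> V=7
t=1: input=2 -> V=0 FIRE
t=2: input=0 -> V=0
t=3: input=1 -> V=7
t=4: input=0 -> V=5
t=5: input=2 -> V=18
t=6: input=0 -> V=14
t=7: input=1 -> V=18
t=8: input=2 -> V=0 FIRE
t=9: input=0 -> V=0
t=10: input=2 -> V=14
t=11: input=2 -> V=0 FIRE
t=12: input=0 -> V=0
t=13: input=3 -> V=0 FIRE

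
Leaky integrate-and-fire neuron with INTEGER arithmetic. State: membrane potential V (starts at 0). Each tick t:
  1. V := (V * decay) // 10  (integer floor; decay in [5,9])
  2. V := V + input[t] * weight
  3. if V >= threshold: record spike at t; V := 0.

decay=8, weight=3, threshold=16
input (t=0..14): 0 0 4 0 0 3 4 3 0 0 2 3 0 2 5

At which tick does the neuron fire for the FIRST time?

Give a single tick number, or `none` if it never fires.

Answer: 6

Derivation:
t=0: input=0 -> V=0
t=1: input=0 -> V=0
t=2: input=4 -> V=12
t=3: input=0 -> V=9
t=4: input=0 -> V=7
t=5: input=3 -> V=14
t=6: input=4 -> V=0 FIRE
t=7: input=3 -> V=9
t=8: input=0 -> V=7
t=9: input=0 -> V=5
t=10: input=2 -> V=10
t=11: input=3 -> V=0 FIRE
t=12: input=0 -> V=0
t=13: input=2 -> V=6
t=14: input=5 -> V=0 FIRE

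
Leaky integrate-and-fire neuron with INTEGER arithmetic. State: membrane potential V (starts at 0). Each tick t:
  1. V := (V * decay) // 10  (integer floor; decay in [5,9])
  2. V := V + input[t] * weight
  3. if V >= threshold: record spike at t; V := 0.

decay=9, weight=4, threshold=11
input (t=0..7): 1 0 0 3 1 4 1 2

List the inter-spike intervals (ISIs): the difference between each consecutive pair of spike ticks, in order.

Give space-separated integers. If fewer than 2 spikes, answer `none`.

Answer: 2 2

Derivation:
t=0: input=1 -> V=4
t=1: input=0 -> V=3
t=2: input=0 -> V=2
t=3: input=3 -> V=0 FIRE
t=4: input=1 -> V=4
t=5: input=4 -> V=0 FIRE
t=6: input=1 -> V=4
t=7: input=2 -> V=0 FIRE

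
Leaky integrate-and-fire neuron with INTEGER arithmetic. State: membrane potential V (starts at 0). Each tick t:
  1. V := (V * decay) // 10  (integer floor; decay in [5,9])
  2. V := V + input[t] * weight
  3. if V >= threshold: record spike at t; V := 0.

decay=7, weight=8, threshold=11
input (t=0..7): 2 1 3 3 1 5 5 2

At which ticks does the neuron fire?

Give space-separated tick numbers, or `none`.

t=0: input=2 -> V=0 FIRE
t=1: input=1 -> V=8
t=2: input=3 -> V=0 FIRE
t=3: input=3 -> V=0 FIRE
t=4: input=1 -> V=8
t=5: input=5 -> V=0 FIRE
t=6: input=5 -> V=0 FIRE
t=7: input=2 -> V=0 FIRE

Answer: 0 2 3 5 6 7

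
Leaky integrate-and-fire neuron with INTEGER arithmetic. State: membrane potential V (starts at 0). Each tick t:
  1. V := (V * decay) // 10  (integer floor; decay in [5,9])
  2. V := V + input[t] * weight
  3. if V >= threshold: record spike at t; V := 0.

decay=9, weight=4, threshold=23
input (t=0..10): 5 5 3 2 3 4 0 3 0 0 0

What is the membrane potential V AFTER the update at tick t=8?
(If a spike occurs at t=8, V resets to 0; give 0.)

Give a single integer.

t=0: input=5 -> V=20
t=1: input=5 -> V=0 FIRE
t=2: input=3 -> V=12
t=3: input=2 -> V=18
t=4: input=3 -> V=0 FIRE
t=5: input=4 -> V=16
t=6: input=0 -> V=14
t=7: input=3 -> V=0 FIRE
t=8: input=0 -> V=0
t=9: input=0 -> V=0
t=10: input=0 -> V=0

Answer: 0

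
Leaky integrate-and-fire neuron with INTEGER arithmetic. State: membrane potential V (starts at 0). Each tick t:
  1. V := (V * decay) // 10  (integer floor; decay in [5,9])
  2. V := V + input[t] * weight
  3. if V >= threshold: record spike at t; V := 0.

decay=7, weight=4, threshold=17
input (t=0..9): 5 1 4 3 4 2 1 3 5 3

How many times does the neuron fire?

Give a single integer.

t=0: input=5 -> V=0 FIRE
t=1: input=1 -> V=4
t=2: input=4 -> V=0 FIRE
t=3: input=3 -> V=12
t=4: input=4 -> V=0 FIRE
t=5: input=2 -> V=8
t=6: input=1 -> V=9
t=7: input=3 -> V=0 FIRE
t=8: input=5 -> V=0 FIRE
t=9: input=3 -> V=12

Answer: 5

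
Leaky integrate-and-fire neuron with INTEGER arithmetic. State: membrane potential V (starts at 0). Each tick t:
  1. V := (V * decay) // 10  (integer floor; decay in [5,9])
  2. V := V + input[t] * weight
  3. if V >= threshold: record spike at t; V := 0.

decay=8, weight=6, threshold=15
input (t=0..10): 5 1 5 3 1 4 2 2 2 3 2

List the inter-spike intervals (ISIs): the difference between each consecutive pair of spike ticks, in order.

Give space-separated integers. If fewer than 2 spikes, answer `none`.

t=0: input=5 -> V=0 FIRE
t=1: input=1 -> V=6
t=2: input=5 -> V=0 FIRE
t=3: input=3 -> V=0 FIRE
t=4: input=1 -> V=6
t=5: input=4 -> V=0 FIRE
t=6: input=2 -> V=12
t=7: input=2 -> V=0 FIRE
t=8: input=2 -> V=12
t=9: input=3 -> V=0 FIRE
t=10: input=2 -> V=12

Answer: 2 1 2 2 2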